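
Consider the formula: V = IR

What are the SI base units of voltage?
Units of each symbol in V = IR:
  I (current): A
  R (resistance, in ohms): kg·m²/(s³·A²)

Multiplying the contributions: [A] · [kg·m²/(s³·A²)]
Adding exponents of each base unit: kg: 1, m: 2, s: -3, A: -1
SI base units of voltage: kg·m²/(s³·A)

Answer: kg·m²/(s³·A)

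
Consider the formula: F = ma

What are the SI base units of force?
Units of each symbol in F = ma:
  m (mass): kg
  a (acceleration): m/s²

Multiplying the contributions: [kg] · [m/s²]
Adding exponents of each base unit: kg: 1, m: 1, s: -2
SI base units of force: kg·m/s²

Answer: kg·m/s²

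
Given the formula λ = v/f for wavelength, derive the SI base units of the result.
Units of each symbol in λ = v/f:
  v (wave speed): m/s
  f (frequency): 1/s  → in the denominator, contributes s

Multiplying the contributions: [m/s] · [s]
Adding exponents of each base unit: m: 1
SI base units of wavelength: m

Answer: m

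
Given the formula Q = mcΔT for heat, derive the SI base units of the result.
Units of each symbol in Q = mcΔT:
  m (mass): kg
  c (specific heat capacity, in J/(kg·K)): m²/(s²·K)
  ΔT (temperature change): K

Multiplying the contributions: [kg] · [m²/(s²·K)] · [K]
Adding exponents of each base unit: kg: 1, m: 2, s: -2
SI base units of heat: kg·m²/s²

Answer: kg·m²/s²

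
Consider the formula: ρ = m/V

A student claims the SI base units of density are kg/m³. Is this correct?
Units of each symbol in ρ = m/V:
  m (mass): kg
  V (volume): m³  → in the denominator, contributes 1/m³

Multiplying the contributions: [kg] · [1/m³]
Adding exponents of each base unit: kg: 1, m: -3
SI base units of density: kg/m³

The claimed units kg/m³ match the derived units, so the claim is correct.

Answer: Yes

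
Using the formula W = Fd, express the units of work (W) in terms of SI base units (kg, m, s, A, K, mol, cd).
Units of each symbol in W = Fd:
  F (force): kg·m/s²
  d (displacement): m

Multiplying the contributions: [kg·m/s²] · [m]
Adding exponents of each base unit: kg: 1, m: 2, s: -2
SI base units of work: kg·m²/s²

Answer: kg·m²/s²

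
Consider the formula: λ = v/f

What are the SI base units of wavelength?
Units of each symbol in λ = v/f:
  v (wave speed): m/s
  f (frequency): 1/s  → in the denominator, contributes s

Multiplying the contributions: [m/s] · [s]
Adding exponents of each base unit: m: 1
SI base units of wavelength: m

Answer: m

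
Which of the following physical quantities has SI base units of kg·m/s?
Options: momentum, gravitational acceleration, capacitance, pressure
Checking the SI base units of each option:
  momentum (p = mv): kg·m/s  ✓ matches
  gravitational acceleration (g = GM/r²): m/s²  ✗
  capacitance (C = Q/V): s⁴·A²/(kg·m²)  ✗
  pressure (P = F/A): kg/(m·s²)  ✗

Only momentum has units kg·m/s.

Answer: momentum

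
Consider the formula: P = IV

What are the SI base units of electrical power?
Units of each symbol in P = IV:
  I (current): A
  V (voltage, in volts): kg·m²/(s³·A)

Multiplying the contributions: [A] · [kg·m²/(s³·A)]
Adding exponents of each base unit: kg: 1, m: 2, s: -3
SI base units of electrical power: kg·m²/s³

Answer: kg·m²/s³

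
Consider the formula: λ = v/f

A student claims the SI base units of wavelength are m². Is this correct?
Units of each symbol in λ = v/f:
  v (wave speed): m/s
  f (frequency): 1/s  → in the denominator, contributes s

Multiplying the contributions: [m/s] · [s]
Adding exponents of each base unit: m: 1
SI base units of wavelength: m

The claimed units m² (exponents m: 2) do not match the derived units m (exponents m: 1), so the claim is incorrect.

Answer: No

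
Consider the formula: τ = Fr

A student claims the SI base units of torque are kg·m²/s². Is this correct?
Units of each symbol in τ = Fr:
  F (force): kg·m/s²
  r (lever arm): m

Multiplying the contributions: [kg·m/s²] · [m]
Adding exponents of each base unit: kg: 1, m: 2, s: -2
SI base units of torque: kg·m²/s²

The claimed units kg·m²/s² match the derived units, so the claim is correct.

Answer: Yes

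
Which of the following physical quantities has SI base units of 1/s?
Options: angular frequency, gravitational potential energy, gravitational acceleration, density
Checking the SI base units of each option:
  angular frequency (ω = 2πf): 1/s  ✓ matches
  gravitational potential energy (U = -GMm/r): kg·m²/s²  ✗
  gravitational acceleration (g = GM/r²): m/s²  ✗
  density (ρ = m/V): kg/m³  ✗

Only angular frequency has units 1/s.

Answer: angular frequency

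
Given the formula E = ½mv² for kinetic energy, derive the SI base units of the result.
Units of each symbol in E = ½mv²:
  m (mass): kg
  v (speed): m/s  → to the power 2, contributes m²/s²
  The factor ½ is dimensionless.

Multiplying the contributions: [kg] · [m²/s²]
Adding exponents of each base unit: kg: 1, m: 2, s: -2
SI base units of kinetic energy: kg·m²/s²

Answer: kg·m²/s²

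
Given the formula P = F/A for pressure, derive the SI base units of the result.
Units of each symbol in P = F/A:
  F (force): kg·m/s²
  A (area): m²  → in the denominator, contributes 1/m²

Multiplying the contributions: [kg·m/s²] · [1/m²]
Adding exponents of each base unit: kg: 1, m: -1, s: -2
SI base units of pressure: kg/(m·s²)

Answer: kg/(m·s²)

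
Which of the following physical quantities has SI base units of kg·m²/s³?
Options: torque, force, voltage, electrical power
Checking the SI base units of each option:
  torque (τ = Fr): kg·m²/s²  ✗
  force (F = ma): kg·m/s²  ✗
  voltage (V = IR): kg·m²/(s³·A)  ✗
  electrical power (P = IV): kg·m²/s³  ✓ matches

Only electrical power has units kg·m²/s³.

Answer: electrical power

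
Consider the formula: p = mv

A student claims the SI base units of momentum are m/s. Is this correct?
Units of each symbol in p = mv:
  m (mass): kg
  v (velocity): m/s

Multiplying the contributions: [kg] · [m/s]
Adding exponents of each base unit: kg: 1, m: 1, s: -1
SI base units of momentum: kg·m/s

The claimed units m/s (exponents m: 1, s: -1) do not match the derived units kg·m/s (exponents kg: 1, m: 1, s: -1), so the claim is incorrect.

Answer: No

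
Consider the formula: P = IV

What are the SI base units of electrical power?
Units of each symbol in P = IV:
  I (current): A
  V (voltage, in volts): kg·m²/(s³·A)

Multiplying the contributions: [A] · [kg·m²/(s³·A)]
Adding exponents of each base unit: kg: 1, m: 2, s: -3
SI base units of electrical power: kg·m²/s³

Answer: kg·m²/s³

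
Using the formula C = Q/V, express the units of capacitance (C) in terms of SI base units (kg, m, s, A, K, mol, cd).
Units of each symbol in C = Q/V:
  Q (charge, in coulombs): s·A
  V (voltage, in volts): kg·m²/(s³·A)  → in the denominator, contributes s³·A/(kg·m²)

Multiplying the contributions: [s·A] · [s³·A/(kg·m²)]
Adding exponents of each base unit: kg: -1, m: -2, s: 4, A: 2
SI base units of capacitance: s⁴·A²/(kg·m²)

Answer: s⁴·A²/(kg·m²)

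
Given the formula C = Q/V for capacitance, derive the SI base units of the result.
Units of each symbol in C = Q/V:
  Q (charge, in coulombs): s·A
  V (voltage, in volts): kg·m²/(s³·A)  → in the denominator, contributes s³·A/(kg·m²)

Multiplying the contributions: [s·A] · [s³·A/(kg·m²)]
Adding exponents of each base unit: kg: -1, m: -2, s: 4, A: 2
SI base units of capacitance: s⁴·A²/(kg·m²)

Answer: s⁴·A²/(kg·m²)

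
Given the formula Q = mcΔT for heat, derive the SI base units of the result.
Units of each symbol in Q = mcΔT:
  m (mass): kg
  c (specific heat capacity, in J/(kg·K)): m²/(s²·K)
  ΔT (temperature change): K

Multiplying the contributions: [kg] · [m²/(s²·K)] · [K]
Adding exponents of each base unit: kg: 1, m: 2, s: -2
SI base units of heat: kg·m²/s²

Answer: kg·m²/s²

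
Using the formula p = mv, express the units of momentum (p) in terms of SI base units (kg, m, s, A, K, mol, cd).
Units of each symbol in p = mv:
  m (mass): kg
  v (velocity): m/s

Multiplying the contributions: [kg] · [m/s]
Adding exponents of each base unit: kg: 1, m: 1, s: -1
SI base units of momentum: kg·m/s

Answer: kg·m/s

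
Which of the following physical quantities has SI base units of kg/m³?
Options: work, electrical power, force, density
Checking the SI base units of each option:
  work (W = Fd): kg·m²/s²  ✗
  electrical power (P = IV): kg·m²/s³  ✗
  force (F = ma): kg·m/s²  ✗
  density (ρ = m/V): kg/m³  ✓ matches

Only density has units kg/m³.

Answer: density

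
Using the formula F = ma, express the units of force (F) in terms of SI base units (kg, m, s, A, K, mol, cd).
Units of each symbol in F = ma:
  m (mass): kg
  a (acceleration): m/s²

Multiplying the contributions: [kg] · [m/s²]
Adding exponents of each base unit: kg: 1, m: 1, s: -2
SI base units of force: kg·m/s²

Answer: kg·m/s²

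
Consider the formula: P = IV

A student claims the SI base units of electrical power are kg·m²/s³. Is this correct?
Units of each symbol in P = IV:
  I (current): A
  V (voltage, in volts): kg·m²/(s³·A)

Multiplying the contributions: [A] · [kg·m²/(s³·A)]
Adding exponents of each base unit: kg: 1, m: 2, s: -3
SI base units of electrical power: kg·m²/s³

The claimed units kg·m²/s³ match the derived units, so the claim is correct.

Answer: Yes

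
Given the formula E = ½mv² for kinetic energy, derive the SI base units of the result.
Units of each symbol in E = ½mv²:
  m (mass): kg
  v (speed): m/s  → to the power 2, contributes m²/s²
  The factor ½ is dimensionless.

Multiplying the contributions: [kg] · [m²/s²]
Adding exponents of each base unit: kg: 1, m: 2, s: -2
SI base units of kinetic energy: kg·m²/s²

Answer: kg·m²/s²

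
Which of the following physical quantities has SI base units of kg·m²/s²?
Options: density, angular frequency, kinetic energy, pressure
Checking the SI base units of each option:
  density (ρ = m/V): kg/m³  ✗
  angular frequency (ω = 2πf): 1/s  ✗
  kinetic energy (E = ½mv²): kg·m²/s²  ✓ matches
  pressure (P = F/A): kg/(m·s²)  ✗

Only kinetic energy has units kg·m²/s².

Answer: kinetic energy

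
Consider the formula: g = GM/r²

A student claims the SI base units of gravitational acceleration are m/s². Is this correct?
Units of each symbol in g = GM/r²:
  G (gravitational constant): m³/(kg·s²)
  M (mass): kg
  r (distance): m  → to the power 2 in the denominator, contributes 1/m²

Multiplying the contributions: [m³/(kg·s²)] · [kg] · [1/m²]
Adding exponents of each base unit: m: 1, s: -2
SI base units of gravitational acceleration: m/s²

The claimed units m/s² match the derived units, so the claim is correct.

Answer: Yes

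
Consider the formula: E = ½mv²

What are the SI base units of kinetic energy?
Units of each symbol in E = ½mv²:
  m (mass): kg
  v (speed): m/s  → to the power 2, contributes m²/s²
  The factor ½ is dimensionless.

Multiplying the contributions: [kg] · [m²/s²]
Adding exponents of each base unit: kg: 1, m: 2, s: -2
SI base units of kinetic energy: kg·m²/s²

Answer: kg·m²/s²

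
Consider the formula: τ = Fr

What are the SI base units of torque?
Units of each symbol in τ = Fr:
  F (force): kg·m/s²
  r (lever arm): m

Multiplying the contributions: [kg·m/s²] · [m]
Adding exponents of each base unit: kg: 1, m: 2, s: -2
SI base units of torque: kg·m²/s²

Answer: kg·m²/s²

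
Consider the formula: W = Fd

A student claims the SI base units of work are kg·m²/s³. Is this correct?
Units of each symbol in W = Fd:
  F (force): kg·m/s²
  d (displacement): m

Multiplying the contributions: [kg·m/s²] · [m]
Adding exponents of each base unit: kg: 1, m: 2, s: -2
SI base units of work: kg·m²/s²

The claimed units kg·m²/s³ (exponents kg: 1, m: 2, s: -3) do not match the derived units kg·m²/s² (exponents kg: 1, m: 2, s: -2), so the claim is incorrect.

Answer: No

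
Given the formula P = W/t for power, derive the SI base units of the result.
Units of each symbol in P = W/t:
  W (work): kg·m²/s²
  t (time): s  → in the denominator, contributes 1/s

Multiplying the contributions: [kg·m²/s²] · [1/s]
Adding exponents of each base unit: kg: 1, m: 2, s: -3
SI base units of power: kg·m²/s³

Answer: kg·m²/s³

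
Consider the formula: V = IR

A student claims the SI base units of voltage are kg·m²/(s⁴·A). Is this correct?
Units of each symbol in V = IR:
  I (current): A
  R (resistance, in ohms): kg·m²/(s³·A²)

Multiplying the contributions: [A] · [kg·m²/(s³·A²)]
Adding exponents of each base unit: kg: 1, m: 2, s: -3, A: -1
SI base units of voltage: kg·m²/(s³·A)

The claimed units kg·m²/(s⁴·A) (exponents kg: 1, m: 2, s: -4, A: -1) do not match the derived units kg·m²/(s³·A) (exponents kg: 1, m: 2, s: -3, A: -1), so the claim is incorrect.

Answer: No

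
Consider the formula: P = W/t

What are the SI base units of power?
Units of each symbol in P = W/t:
  W (work): kg·m²/s²
  t (time): s  → in the denominator, contributes 1/s

Multiplying the contributions: [kg·m²/s²] · [1/s]
Adding exponents of each base unit: kg: 1, m: 2, s: -3
SI base units of power: kg·m²/s³

Answer: kg·m²/s³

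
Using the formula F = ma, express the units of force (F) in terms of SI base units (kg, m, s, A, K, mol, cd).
Units of each symbol in F = ma:
  m (mass): kg
  a (acceleration): m/s²

Multiplying the contributions: [kg] · [m/s²]
Adding exponents of each base unit: kg: 1, m: 1, s: -2
SI base units of force: kg·m/s²

Answer: kg·m/s²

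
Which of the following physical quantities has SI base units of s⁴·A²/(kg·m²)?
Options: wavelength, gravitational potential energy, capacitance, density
Checking the SI base units of each option:
  wavelength (λ = v/f): m  ✗
  gravitational potential energy (U = -GMm/r): kg·m²/s²  ✗
  capacitance (C = Q/V): s⁴·A²/(kg·m²)  ✓ matches
  density (ρ = m/V): kg/m³  ✗

Only capacitance has units s⁴·A²/(kg·m²).

Answer: capacitance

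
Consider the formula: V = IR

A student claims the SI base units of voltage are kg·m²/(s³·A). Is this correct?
Units of each symbol in V = IR:
  I (current): A
  R (resistance, in ohms): kg·m²/(s³·A²)

Multiplying the contributions: [A] · [kg·m²/(s³·A²)]
Adding exponents of each base unit: kg: 1, m: 2, s: -3, A: -1
SI base units of voltage: kg·m²/(s³·A)

The claimed units kg·m²/(s³·A) match the derived units, so the claim is correct.

Answer: Yes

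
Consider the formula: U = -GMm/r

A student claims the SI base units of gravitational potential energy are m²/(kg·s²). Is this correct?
Units of each symbol in U = -GMm/r:
  G (gravitational constant): m³/(kg·s²)
  M (mass): kg
  m (mass): kg
  r (distance): m  → in the denominator, contributes 1/m
  The minus sign does not affect the units.

Multiplying the contributions: [m³/(kg·s²)] · [kg] · [kg] · [1/m]
Adding exponents of each base unit: kg: 1, m: 2, s: -2
SI base units of gravitational potential energy: kg·m²/s²

The claimed units m²/(kg·s²) (exponents kg: -1, m: 2, s: -2) do not match the derived units kg·m²/s² (exponents kg: 1, m: 2, s: -2), so the claim is incorrect.

Answer: No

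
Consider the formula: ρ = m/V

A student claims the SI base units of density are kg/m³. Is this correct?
Units of each symbol in ρ = m/V:
  m (mass): kg
  V (volume): m³  → in the denominator, contributes 1/m³

Multiplying the contributions: [kg] · [1/m³]
Adding exponents of each base unit: kg: 1, m: -3
SI base units of density: kg/m³

The claimed units kg/m³ match the derived units, so the claim is correct.

Answer: Yes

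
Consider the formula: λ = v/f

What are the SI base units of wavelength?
Units of each symbol in λ = v/f:
  v (wave speed): m/s
  f (frequency): 1/s  → in the denominator, contributes s

Multiplying the contributions: [m/s] · [s]
Adding exponents of each base unit: m: 1
SI base units of wavelength: m

Answer: m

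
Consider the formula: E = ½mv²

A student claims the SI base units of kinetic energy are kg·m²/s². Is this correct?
Units of each symbol in E = ½mv²:
  m (mass): kg
  v (speed): m/s  → to the power 2, contributes m²/s²
  The factor ½ is dimensionless.

Multiplying the contributions: [kg] · [m²/s²]
Adding exponents of each base unit: kg: 1, m: 2, s: -2
SI base units of kinetic energy: kg·m²/s²

The claimed units kg·m²/s² match the derived units, so the claim is correct.

Answer: Yes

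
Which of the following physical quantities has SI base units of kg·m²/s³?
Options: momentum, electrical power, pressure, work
Checking the SI base units of each option:
  momentum (p = mv): kg·m/s  ✗
  electrical power (P = IV): kg·m²/s³  ✓ matches
  pressure (P = F/A): kg/(m·s²)  ✗
  work (W = Fd): kg·m²/s²  ✗

Only electrical power has units kg·m²/s³.

Answer: electrical power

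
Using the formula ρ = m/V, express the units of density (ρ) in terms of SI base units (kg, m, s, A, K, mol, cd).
Units of each symbol in ρ = m/V:
  m (mass): kg
  V (volume): m³  → in the denominator, contributes 1/m³

Multiplying the contributions: [kg] · [1/m³]
Adding exponents of each base unit: kg: 1, m: -3
SI base units of density: kg/m³

Answer: kg/m³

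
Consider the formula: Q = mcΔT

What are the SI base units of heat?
Units of each symbol in Q = mcΔT:
  m (mass): kg
  c (specific heat capacity, in J/(kg·K)): m²/(s²·K)
  ΔT (temperature change): K

Multiplying the contributions: [kg] · [m²/(s²·K)] · [K]
Adding exponents of each base unit: kg: 1, m: 2, s: -2
SI base units of heat: kg·m²/s²

Answer: kg·m²/s²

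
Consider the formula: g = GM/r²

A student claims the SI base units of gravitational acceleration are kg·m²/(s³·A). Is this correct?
Units of each symbol in g = GM/r²:
  G (gravitational constant): m³/(kg·s²)
  M (mass): kg
  r (distance): m  → to the power 2 in the denominator, contributes 1/m²

Multiplying the contributions: [m³/(kg·s²)] · [kg] · [1/m²]
Adding exponents of each base unit: m: 1, s: -2
SI base units of gravitational acceleration: m/s²

The claimed units kg·m²/(s³·A) (exponents kg: 1, m: 2, s: -3, A: -1) do not match the derived units m/s² (exponents m: 1, s: -2), so the claim is incorrect.

Answer: No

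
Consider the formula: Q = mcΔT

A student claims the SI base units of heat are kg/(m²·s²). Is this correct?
Units of each symbol in Q = mcΔT:
  m (mass): kg
  c (specific heat capacity, in J/(kg·K)): m²/(s²·K)
  ΔT (temperature change): K

Multiplying the contributions: [kg] · [m²/(s²·K)] · [K]
Adding exponents of each base unit: kg: 1, m: 2, s: -2
SI base units of heat: kg·m²/s²

The claimed units kg/(m²·s²) (exponents kg: 1, m: -2, s: -2) do not match the derived units kg·m²/s² (exponents kg: 1, m: 2, s: -2), so the claim is incorrect.

Answer: No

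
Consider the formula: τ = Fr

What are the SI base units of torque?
Units of each symbol in τ = Fr:
  F (force): kg·m/s²
  r (lever arm): m

Multiplying the contributions: [kg·m/s²] · [m]
Adding exponents of each base unit: kg: 1, m: 2, s: -2
SI base units of torque: kg·m²/s²

Answer: kg·m²/s²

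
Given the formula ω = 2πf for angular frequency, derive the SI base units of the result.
Units of each symbol in ω = 2πf:
  f (frequency): 1/s
  The factor 2π is dimensionless.

Multiplying the contributions: [1/s]
Adding exponents of each base unit: s: -1
SI base units of angular frequency: 1/s

Answer: 1/s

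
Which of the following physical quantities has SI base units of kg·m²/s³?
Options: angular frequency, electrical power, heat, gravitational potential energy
Checking the SI base units of each option:
  angular frequency (ω = 2πf): 1/s  ✗
  electrical power (P = IV): kg·m²/s³  ✓ matches
  heat (Q = mcΔT): kg·m²/s²  ✗
  gravitational potential energy (U = -GMm/r): kg·m²/s²  ✗

Only electrical power has units kg·m²/s³.

Answer: electrical power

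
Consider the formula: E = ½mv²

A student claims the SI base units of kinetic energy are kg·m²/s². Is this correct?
Units of each symbol in E = ½mv²:
  m (mass): kg
  v (speed): m/s  → to the power 2, contributes m²/s²
  The factor ½ is dimensionless.

Multiplying the contributions: [kg] · [m²/s²]
Adding exponents of each base unit: kg: 1, m: 2, s: -2
SI base units of kinetic energy: kg·m²/s²

The claimed units kg·m²/s² match the derived units, so the claim is correct.

Answer: Yes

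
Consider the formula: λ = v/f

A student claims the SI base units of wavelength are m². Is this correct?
Units of each symbol in λ = v/f:
  v (wave speed): m/s
  f (frequency): 1/s  → in the denominator, contributes s

Multiplying the contributions: [m/s] · [s]
Adding exponents of each base unit: m: 1
SI base units of wavelength: m

The claimed units m² (exponents m: 2) do not match the derived units m (exponents m: 1), so the claim is incorrect.

Answer: No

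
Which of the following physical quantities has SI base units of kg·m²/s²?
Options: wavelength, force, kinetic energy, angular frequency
Checking the SI base units of each option:
  wavelength (λ = v/f): m  ✗
  force (F = ma): kg·m/s²  ✗
  kinetic energy (E = ½mv²): kg·m²/s²  ✓ matches
  angular frequency (ω = 2πf): 1/s  ✗

Only kinetic energy has units kg·m²/s².

Answer: kinetic energy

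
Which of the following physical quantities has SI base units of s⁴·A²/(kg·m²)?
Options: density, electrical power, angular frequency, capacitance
Checking the SI base units of each option:
  density (ρ = m/V): kg/m³  ✗
  electrical power (P = IV): kg·m²/s³  ✗
  angular frequency (ω = 2πf): 1/s  ✗
  capacitance (C = Q/V): s⁴·A²/(kg·m²)  ✓ matches

Only capacitance has units s⁴·A²/(kg·m²).

Answer: capacitance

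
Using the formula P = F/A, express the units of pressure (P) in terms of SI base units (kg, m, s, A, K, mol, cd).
Units of each symbol in P = F/A:
  F (force): kg·m/s²
  A (area): m²  → in the denominator, contributes 1/m²

Multiplying the contributions: [kg·m/s²] · [1/m²]
Adding exponents of each base unit: kg: 1, m: -1, s: -2
SI base units of pressure: kg/(m·s²)

Answer: kg/(m·s²)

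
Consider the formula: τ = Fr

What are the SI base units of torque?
Units of each symbol in τ = Fr:
  F (force): kg·m/s²
  r (lever arm): m

Multiplying the contributions: [kg·m/s²] · [m]
Adding exponents of each base unit: kg: 1, m: 2, s: -2
SI base units of torque: kg·m²/s²

Answer: kg·m²/s²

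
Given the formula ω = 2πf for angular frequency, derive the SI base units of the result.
Units of each symbol in ω = 2πf:
  f (frequency): 1/s
  The factor 2π is dimensionless.

Multiplying the contributions: [1/s]
Adding exponents of each base unit: s: -1
SI base units of angular frequency: 1/s

Answer: 1/s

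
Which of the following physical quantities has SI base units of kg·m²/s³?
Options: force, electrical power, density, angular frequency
Checking the SI base units of each option:
  force (F = ma): kg·m/s²  ✗
  electrical power (P = IV): kg·m²/s³  ✓ matches
  density (ρ = m/V): kg/m³  ✗
  angular frequency (ω = 2πf): 1/s  ✗

Only electrical power has units kg·m²/s³.

Answer: electrical power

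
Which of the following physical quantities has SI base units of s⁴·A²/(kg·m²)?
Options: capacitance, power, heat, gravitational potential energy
Checking the SI base units of each option:
  capacitance (C = Q/V): s⁴·A²/(kg·m²)  ✓ matches
  power (P = W/t): kg·m²/s³  ✗
  heat (Q = mcΔT): kg·m²/s²  ✗
  gravitational potential energy (U = -GMm/r): kg·m²/s²  ✗

Only capacitance has units s⁴·A²/(kg·m²).

Answer: capacitance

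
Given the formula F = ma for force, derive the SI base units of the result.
Units of each symbol in F = ma:
  m (mass): kg
  a (acceleration): m/s²

Multiplying the contributions: [kg] · [m/s²]
Adding exponents of each base unit: kg: 1, m: 1, s: -2
SI base units of force: kg·m/s²

Answer: kg·m/s²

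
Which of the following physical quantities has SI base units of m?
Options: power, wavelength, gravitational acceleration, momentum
Checking the SI base units of each option:
  power (P = W/t): kg·m²/s³  ✗
  wavelength (λ = v/f): m  ✓ matches
  gravitational acceleration (g = GM/r²): m/s²  ✗
  momentum (p = mv): kg·m/s  ✗

Only wavelength has units m.

Answer: wavelength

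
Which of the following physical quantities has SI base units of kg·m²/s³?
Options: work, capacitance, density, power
Checking the SI base units of each option:
  work (W = Fd): kg·m²/s²  ✗
  capacitance (C = Q/V): s⁴·A²/(kg·m²)  ✗
  density (ρ = m/V): kg/m³  ✗
  power (P = W/t): kg·m²/s³  ✓ matches

Only power has units kg·m²/s³.

Answer: power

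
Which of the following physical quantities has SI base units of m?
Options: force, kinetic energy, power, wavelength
Checking the SI base units of each option:
  force (F = ma): kg·m/s²  ✗
  kinetic energy (E = ½mv²): kg·m²/s²  ✗
  power (P = W/t): kg·m²/s³  ✗
  wavelength (λ = v/f): m  ✓ matches

Only wavelength has units m.

Answer: wavelength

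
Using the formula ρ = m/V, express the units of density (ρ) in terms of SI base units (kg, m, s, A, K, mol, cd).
Units of each symbol in ρ = m/V:
  m (mass): kg
  V (volume): m³  → in the denominator, contributes 1/m³

Multiplying the contributions: [kg] · [1/m³]
Adding exponents of each base unit: kg: 1, m: -3
SI base units of density: kg/m³

Answer: kg/m³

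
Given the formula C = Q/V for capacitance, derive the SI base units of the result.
Units of each symbol in C = Q/V:
  Q (charge, in coulombs): s·A
  V (voltage, in volts): kg·m²/(s³·A)  → in the denominator, contributes s³·A/(kg·m²)

Multiplying the contributions: [s·A] · [s³·A/(kg·m²)]
Adding exponents of each base unit: kg: -1, m: -2, s: 4, A: 2
SI base units of capacitance: s⁴·A²/(kg·m²)

Answer: s⁴·A²/(kg·m²)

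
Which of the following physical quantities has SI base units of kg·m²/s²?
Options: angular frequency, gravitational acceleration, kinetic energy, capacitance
Checking the SI base units of each option:
  angular frequency (ω = 2πf): 1/s  ✗
  gravitational acceleration (g = GM/r²): m/s²  ✗
  kinetic energy (E = ½mv²): kg·m²/s²  ✓ matches
  capacitance (C = Q/V): s⁴·A²/(kg·m²)  ✗

Only kinetic energy has units kg·m²/s².

Answer: kinetic energy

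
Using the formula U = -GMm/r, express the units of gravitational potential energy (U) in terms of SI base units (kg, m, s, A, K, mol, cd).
Units of each symbol in U = -GMm/r:
  G (gravitational constant): m³/(kg·s²)
  M (mass): kg
  m (mass): kg
  r (distance): m  → in the denominator, contributes 1/m
  The minus sign does not affect the units.

Multiplying the contributions: [m³/(kg·s²)] · [kg] · [kg] · [1/m]
Adding exponents of each base unit: kg: 1, m: 2, s: -2
SI base units of gravitational potential energy: kg·m²/s²

Answer: kg·m²/s²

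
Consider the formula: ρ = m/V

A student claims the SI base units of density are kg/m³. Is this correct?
Units of each symbol in ρ = m/V:
  m (mass): kg
  V (volume): m³  → in the denominator, contributes 1/m³

Multiplying the contributions: [kg] · [1/m³]
Adding exponents of each base unit: kg: 1, m: -3
SI base units of density: kg/m³

The claimed units kg/m³ match the derived units, so the claim is correct.

Answer: Yes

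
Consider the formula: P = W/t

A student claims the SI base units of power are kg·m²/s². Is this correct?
Units of each symbol in P = W/t:
  W (work): kg·m²/s²
  t (time): s  → in the denominator, contributes 1/s

Multiplying the contributions: [kg·m²/s²] · [1/s]
Adding exponents of each base unit: kg: 1, m: 2, s: -3
SI base units of power: kg·m²/s³

The claimed units kg·m²/s² (exponents kg: 1, m: 2, s: -2) do not match the derived units kg·m²/s³ (exponents kg: 1, m: 2, s: -3), so the claim is incorrect.

Answer: No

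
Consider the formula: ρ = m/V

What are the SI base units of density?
Units of each symbol in ρ = m/V:
  m (mass): kg
  V (volume): m³  → in the denominator, contributes 1/m³

Multiplying the contributions: [kg] · [1/m³]
Adding exponents of each base unit: kg: 1, m: -3
SI base units of density: kg/m³

Answer: kg/m³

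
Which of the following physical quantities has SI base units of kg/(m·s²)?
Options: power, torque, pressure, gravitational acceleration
Checking the SI base units of each option:
  power (P = W/t): kg·m²/s³  ✗
  torque (τ = Fr): kg·m²/s²  ✗
  pressure (P = F/A): kg/(m·s²)  ✓ matches
  gravitational acceleration (g = GM/r²): m/s²  ✗

Only pressure has units kg/(m·s²).

Answer: pressure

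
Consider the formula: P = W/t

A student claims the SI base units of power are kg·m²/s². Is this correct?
Units of each symbol in P = W/t:
  W (work): kg·m²/s²
  t (time): s  → in the denominator, contributes 1/s

Multiplying the contributions: [kg·m²/s²] · [1/s]
Adding exponents of each base unit: kg: 1, m: 2, s: -3
SI base units of power: kg·m²/s³

The claimed units kg·m²/s² (exponents kg: 1, m: 2, s: -2) do not match the derived units kg·m²/s³ (exponents kg: 1, m: 2, s: -3), so the claim is incorrect.

Answer: No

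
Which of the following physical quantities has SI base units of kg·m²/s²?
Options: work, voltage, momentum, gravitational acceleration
Checking the SI base units of each option:
  work (W = Fd): kg·m²/s²  ✓ matches
  voltage (V = IR): kg·m²/(s³·A)  ✗
  momentum (p = mv): kg·m/s  ✗
  gravitational acceleration (g = GM/r²): m/s²  ✗

Only work has units kg·m²/s².

Answer: work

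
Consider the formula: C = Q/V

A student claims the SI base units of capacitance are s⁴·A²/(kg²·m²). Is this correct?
Units of each symbol in C = Q/V:
  Q (charge, in coulombs): s·A
  V (voltage, in volts): kg·m²/(s³·A)  → in the denominator, contributes s³·A/(kg·m²)

Multiplying the contributions: [s·A] · [s³·A/(kg·m²)]
Adding exponents of each base unit: kg: -1, m: -2, s: 4, A: 2
SI base units of capacitance: s⁴·A²/(kg·m²)

The claimed units s⁴·A²/(kg²·m²) (exponents kg: -2, m: -2, s: 4, A: 2) do not match the derived units s⁴·A²/(kg·m²) (exponents kg: -1, m: -2, s: 4, A: 2), so the claim is incorrect.

Answer: No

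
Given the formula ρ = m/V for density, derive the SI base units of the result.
Units of each symbol in ρ = m/V:
  m (mass): kg
  V (volume): m³  → in the denominator, contributes 1/m³

Multiplying the contributions: [kg] · [1/m³]
Adding exponents of each base unit: kg: 1, m: -3
SI base units of density: kg/m³

Answer: kg/m³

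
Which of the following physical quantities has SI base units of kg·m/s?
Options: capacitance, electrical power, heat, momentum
Checking the SI base units of each option:
  capacitance (C = Q/V): s⁴·A²/(kg·m²)  ✗
  electrical power (P = IV): kg·m²/s³  ✗
  heat (Q = mcΔT): kg·m²/s²  ✗
  momentum (p = mv): kg·m/s  ✓ matches

Only momentum has units kg·m/s.

Answer: momentum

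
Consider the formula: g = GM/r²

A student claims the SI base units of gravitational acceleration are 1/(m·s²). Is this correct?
Units of each symbol in g = GM/r²:
  G (gravitational constant): m³/(kg·s²)
  M (mass): kg
  r (distance): m  → to the power 2 in the denominator, contributes 1/m²

Multiplying the contributions: [m³/(kg·s²)] · [kg] · [1/m²]
Adding exponents of each base unit: m: 1, s: -2
SI base units of gravitational acceleration: m/s²

The claimed units 1/(m·s²) (exponents m: -1, s: -2) do not match the derived units m/s² (exponents m: 1, s: -2), so the claim is incorrect.

Answer: No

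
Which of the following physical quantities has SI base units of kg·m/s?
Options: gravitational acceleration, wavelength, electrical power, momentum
Checking the SI base units of each option:
  gravitational acceleration (g = GM/r²): m/s²  ✗
  wavelength (λ = v/f): m  ✗
  electrical power (P = IV): kg·m²/s³  ✗
  momentum (p = mv): kg·m/s  ✓ matches

Only momentum has units kg·m/s.

Answer: momentum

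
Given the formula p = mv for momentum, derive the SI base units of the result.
Units of each symbol in p = mv:
  m (mass): kg
  v (velocity): m/s

Multiplying the contributions: [kg] · [m/s]
Adding exponents of each base unit: kg: 1, m: 1, s: -1
SI base units of momentum: kg·m/s

Answer: kg·m/s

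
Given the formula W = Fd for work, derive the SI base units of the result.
Units of each symbol in W = Fd:
  F (force): kg·m/s²
  d (displacement): m

Multiplying the contributions: [kg·m/s²] · [m]
Adding exponents of each base unit: kg: 1, m: 2, s: -2
SI base units of work: kg·m²/s²

Answer: kg·m²/s²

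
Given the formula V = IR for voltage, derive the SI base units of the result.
Units of each symbol in V = IR:
  I (current): A
  R (resistance, in ohms): kg·m²/(s³·A²)

Multiplying the contributions: [A] · [kg·m²/(s³·A²)]
Adding exponents of each base unit: kg: 1, m: 2, s: -3, A: -1
SI base units of voltage: kg·m²/(s³·A)

Answer: kg·m²/(s³·A)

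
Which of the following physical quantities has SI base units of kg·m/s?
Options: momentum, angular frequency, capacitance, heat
Checking the SI base units of each option:
  momentum (p = mv): kg·m/s  ✓ matches
  angular frequency (ω = 2πf): 1/s  ✗
  capacitance (C = Q/V): s⁴·A²/(kg·m²)  ✗
  heat (Q = mcΔT): kg·m²/s²  ✗

Only momentum has units kg·m/s.

Answer: momentum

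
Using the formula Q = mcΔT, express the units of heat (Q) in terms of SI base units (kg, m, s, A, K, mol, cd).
Units of each symbol in Q = mcΔT:
  m (mass): kg
  c (specific heat capacity, in J/(kg·K)): m²/(s²·K)
  ΔT (temperature change): K

Multiplying the contributions: [kg] · [m²/(s²·K)] · [K]
Adding exponents of each base unit: kg: 1, m: 2, s: -2
SI base units of heat: kg·m²/s²

Answer: kg·m²/s²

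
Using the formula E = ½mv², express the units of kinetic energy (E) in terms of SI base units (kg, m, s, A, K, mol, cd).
Units of each symbol in E = ½mv²:
  m (mass): kg
  v (speed): m/s  → to the power 2, contributes m²/s²
  The factor ½ is dimensionless.

Multiplying the contributions: [kg] · [m²/s²]
Adding exponents of each base unit: kg: 1, m: 2, s: -2
SI base units of kinetic energy: kg·m²/s²

Answer: kg·m²/s²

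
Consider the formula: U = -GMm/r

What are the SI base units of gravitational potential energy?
Units of each symbol in U = -GMm/r:
  G (gravitational constant): m³/(kg·s²)
  M (mass): kg
  m (mass): kg
  r (distance): m  → in the denominator, contributes 1/m
  The minus sign does not affect the units.

Multiplying the contributions: [m³/(kg·s²)] · [kg] · [kg] · [1/m]
Adding exponents of each base unit: kg: 1, m: 2, s: -2
SI base units of gravitational potential energy: kg·m²/s²

Answer: kg·m²/s²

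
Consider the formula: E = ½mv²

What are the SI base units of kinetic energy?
Units of each symbol in E = ½mv²:
  m (mass): kg
  v (speed): m/s  → to the power 2, contributes m²/s²
  The factor ½ is dimensionless.

Multiplying the contributions: [kg] · [m²/s²]
Adding exponents of each base unit: kg: 1, m: 2, s: -2
SI base units of kinetic energy: kg·m²/s²

Answer: kg·m²/s²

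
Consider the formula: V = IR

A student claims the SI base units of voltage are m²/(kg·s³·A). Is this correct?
Units of each symbol in V = IR:
  I (current): A
  R (resistance, in ohms): kg·m²/(s³·A²)

Multiplying the contributions: [A] · [kg·m²/(s³·A²)]
Adding exponents of each base unit: kg: 1, m: 2, s: -3, A: -1
SI base units of voltage: kg·m²/(s³·A)

The claimed units m²/(kg·s³·A) (exponents kg: -1, m: 2, s: -3, A: -1) do not match the derived units kg·m²/(s³·A) (exponents kg: 1, m: 2, s: -3, A: -1), so the claim is incorrect.

Answer: No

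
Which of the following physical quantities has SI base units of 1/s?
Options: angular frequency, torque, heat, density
Checking the SI base units of each option:
  angular frequency (ω = 2πf): 1/s  ✓ matches
  torque (τ = Fr): kg·m²/s²  ✗
  heat (Q = mcΔT): kg·m²/s²  ✗
  density (ρ = m/V): kg/m³  ✗

Only angular frequency has units 1/s.

Answer: angular frequency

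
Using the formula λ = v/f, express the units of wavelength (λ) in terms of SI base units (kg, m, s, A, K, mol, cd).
Units of each symbol in λ = v/f:
  v (wave speed): m/s
  f (frequency): 1/s  → in the denominator, contributes s

Multiplying the contributions: [m/s] · [s]
Adding exponents of each base unit: m: 1
SI base units of wavelength: m

Answer: m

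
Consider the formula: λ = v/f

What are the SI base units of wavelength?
Units of each symbol in λ = v/f:
  v (wave speed): m/s
  f (frequency): 1/s  → in the denominator, contributes s

Multiplying the contributions: [m/s] · [s]
Adding exponents of each base unit: m: 1
SI base units of wavelength: m

Answer: m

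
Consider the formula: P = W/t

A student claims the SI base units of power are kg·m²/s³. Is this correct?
Units of each symbol in P = W/t:
  W (work): kg·m²/s²
  t (time): s  → in the denominator, contributes 1/s

Multiplying the contributions: [kg·m²/s²] · [1/s]
Adding exponents of each base unit: kg: 1, m: 2, s: -3
SI base units of power: kg·m²/s³

The claimed units kg·m²/s³ match the derived units, so the claim is correct.

Answer: Yes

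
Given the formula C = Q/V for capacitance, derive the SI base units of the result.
Units of each symbol in C = Q/V:
  Q (charge, in coulombs): s·A
  V (voltage, in volts): kg·m²/(s³·A)  → in the denominator, contributes s³·A/(kg·m²)

Multiplying the contributions: [s·A] · [s³·A/(kg·m²)]
Adding exponents of each base unit: kg: -1, m: -2, s: 4, A: 2
SI base units of capacitance: s⁴·A²/(kg·m²)

Answer: s⁴·A²/(kg·m²)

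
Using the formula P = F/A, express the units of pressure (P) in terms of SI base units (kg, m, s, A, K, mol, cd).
Units of each symbol in P = F/A:
  F (force): kg·m/s²
  A (area): m²  → in the denominator, contributes 1/m²

Multiplying the contributions: [kg·m/s²] · [1/m²]
Adding exponents of each base unit: kg: 1, m: -1, s: -2
SI base units of pressure: kg/(m·s²)

Answer: kg/(m·s²)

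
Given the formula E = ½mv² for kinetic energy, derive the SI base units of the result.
Units of each symbol in E = ½mv²:
  m (mass): kg
  v (speed): m/s  → to the power 2, contributes m²/s²
  The factor ½ is dimensionless.

Multiplying the contributions: [kg] · [m²/s²]
Adding exponents of each base unit: kg: 1, m: 2, s: -2
SI base units of kinetic energy: kg·m²/s²

Answer: kg·m²/s²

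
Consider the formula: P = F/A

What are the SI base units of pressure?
Units of each symbol in P = F/A:
  F (force): kg·m/s²
  A (area): m²  → in the denominator, contributes 1/m²

Multiplying the contributions: [kg·m/s²] · [1/m²]
Adding exponents of each base unit: kg: 1, m: -1, s: -2
SI base units of pressure: kg/(m·s²)

Answer: kg/(m·s²)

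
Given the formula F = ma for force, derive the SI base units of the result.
Units of each symbol in F = ma:
  m (mass): kg
  a (acceleration): m/s²

Multiplying the contributions: [kg] · [m/s²]
Adding exponents of each base unit: kg: 1, m: 1, s: -2
SI base units of force: kg·m/s²

Answer: kg·m/s²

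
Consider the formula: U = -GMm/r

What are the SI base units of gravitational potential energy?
Units of each symbol in U = -GMm/r:
  G (gravitational constant): m³/(kg·s²)
  M (mass): kg
  m (mass): kg
  r (distance): m  → in the denominator, contributes 1/m
  The minus sign does not affect the units.

Multiplying the contributions: [m³/(kg·s²)] · [kg] · [kg] · [1/m]
Adding exponents of each base unit: kg: 1, m: 2, s: -2
SI base units of gravitational potential energy: kg·m²/s²

Answer: kg·m²/s²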